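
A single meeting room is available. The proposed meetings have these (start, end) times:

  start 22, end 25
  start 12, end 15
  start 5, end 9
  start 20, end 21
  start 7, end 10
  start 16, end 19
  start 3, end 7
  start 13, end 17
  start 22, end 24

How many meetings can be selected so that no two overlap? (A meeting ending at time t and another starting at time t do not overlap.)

6

By end time: (3,7), (5,9), (7,10), (12,15), (13,17), (16,19), (20,21), (22,24), (22,25).
Pick (3,7); next start ≥ 7 → (7,10); next start ≥ 10 → (12,15); next start ≥ 15 → (16,19); next start ≥ 19 → (20,21); next start ≥ 21 → (22,24).
Selected 6 meetings.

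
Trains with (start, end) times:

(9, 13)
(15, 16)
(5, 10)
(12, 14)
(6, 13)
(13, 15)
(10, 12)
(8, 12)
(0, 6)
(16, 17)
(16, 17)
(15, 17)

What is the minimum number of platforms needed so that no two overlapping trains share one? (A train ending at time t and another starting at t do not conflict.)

4

Events (time:±→running): 0:+→1 5:+→2 6:-→1 6:+→2 8:+→3 9:+→4 … peak 4.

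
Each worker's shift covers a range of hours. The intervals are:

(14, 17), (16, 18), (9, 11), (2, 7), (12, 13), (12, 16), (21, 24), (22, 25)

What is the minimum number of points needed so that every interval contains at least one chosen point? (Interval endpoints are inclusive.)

Process intervals by earliest right end; each time one isn't hit yet, stab at its right endpoint.
Sorted: [2,7] [9,11] [12,13] [12,16] [14,17] [16,18] [21,24] [22,25]
{[2,7]} hit by 7; {[9,11]} hit by 11; {[12,13],[12,16]} hit by 13; {[14,17],[16,18]} hit by 17; {[21,24],[22,25]} hit by 24.
Points: 7, 11, 13, 17, 24 (5 total).

5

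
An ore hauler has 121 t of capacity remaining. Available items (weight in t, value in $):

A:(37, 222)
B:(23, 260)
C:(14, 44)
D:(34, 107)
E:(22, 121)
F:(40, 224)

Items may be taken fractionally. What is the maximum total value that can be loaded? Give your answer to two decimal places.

Sort by value per unit weight and fill in that order.
Order: B (260/23=11.30) > A (222/37=6.00) > F (224/40=5.60) > E (121/22=5.50) > D (107/34=3.15) > C (44/14=3.14)
Fill: take B (23 @ 260) → take A (37 @ 222) → take F (40 @ 224) → take 21/22 of E → 115.50; 121/121 used.
Total value = 821.50

821.50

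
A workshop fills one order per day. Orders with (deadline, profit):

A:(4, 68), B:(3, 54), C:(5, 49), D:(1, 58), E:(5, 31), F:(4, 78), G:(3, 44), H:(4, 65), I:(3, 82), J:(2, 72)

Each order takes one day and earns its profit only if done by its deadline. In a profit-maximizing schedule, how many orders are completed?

5

Profit order: I=82 F=78 J=72 A=68 H=65 D=58 B=54 C=49 G=44 E=31
Assign: I→slot 3, F→slot 4, J→slot 2, A→slot 1, H skipped, D skipped, B skipped, C→slot 5, G skipped, E skipped.
Slots: [1:A] [2:J] [3:I] [4:F] [5:C]
5 of 10 scheduled.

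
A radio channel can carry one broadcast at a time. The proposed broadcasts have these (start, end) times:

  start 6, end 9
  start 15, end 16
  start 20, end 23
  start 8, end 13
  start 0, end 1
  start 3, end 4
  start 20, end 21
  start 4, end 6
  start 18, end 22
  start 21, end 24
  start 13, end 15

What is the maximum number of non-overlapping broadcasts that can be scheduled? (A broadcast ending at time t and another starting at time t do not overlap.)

8

Sorted by end: (0,1)  (3,4)  (4,6)  (6,9)  (8,13)  (13,15)  (15,16)  (20,21)  (18,22)  (20,23)  (21,24)
take (0,1); take (3,4); take (4,6); take (6,9); take (13,15); take (15,16); take (20,21); skip (20,23); take (21,24).
Selected 8 broadcasts.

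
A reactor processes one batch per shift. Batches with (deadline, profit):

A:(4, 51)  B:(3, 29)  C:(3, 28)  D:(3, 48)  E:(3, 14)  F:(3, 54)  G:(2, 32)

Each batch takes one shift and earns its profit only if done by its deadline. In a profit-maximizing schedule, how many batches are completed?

4

Take jobs in profit order; each goes to the latest open slot no later than its deadline.
By profit: F(d3,54), A(d4,51), D(d3,48), G(d2,32), B(d3,29), C(d3,28), E(d3,14)
F→slot 3; A→slot 4; D→slot 2; G→slot 1; B skipped; C skipped; E skipped.
4 of 7 scheduled.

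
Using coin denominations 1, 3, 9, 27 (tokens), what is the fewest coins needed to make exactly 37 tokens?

3

Greedy: take as many of the largest coin as possible, then repeat with the remainder.
37 − 1×27→10 − 1×9→1 − 1×1→0
Total coins = 1 + 1 + 1 = 3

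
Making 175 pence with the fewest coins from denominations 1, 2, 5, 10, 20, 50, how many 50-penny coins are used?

3

Greedy: take as many of the largest coin as possible, then repeat with the remainder.
175 − 3×50→25 − 1×20→5 − 1×5→0
Count of 50: 3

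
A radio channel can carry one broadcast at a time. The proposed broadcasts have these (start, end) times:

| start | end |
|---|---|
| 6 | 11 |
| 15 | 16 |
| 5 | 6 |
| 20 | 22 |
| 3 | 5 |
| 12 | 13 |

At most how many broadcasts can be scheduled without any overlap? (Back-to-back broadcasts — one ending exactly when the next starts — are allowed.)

6

Sort by end time and greedily take each interval whose start is ≥ the last chosen end.
By end time: (3,5), (5,6), (6,11), (12,13), (15,16), (20,22).
Pick (3,5); next start ≥ 5 → (5,6); next start ≥ 6 → (6,11); next start ≥ 11 → (12,13); next start ≥ 13 → (15,16); next start ≥ 16 → (20,22).
Selected 6 broadcasts.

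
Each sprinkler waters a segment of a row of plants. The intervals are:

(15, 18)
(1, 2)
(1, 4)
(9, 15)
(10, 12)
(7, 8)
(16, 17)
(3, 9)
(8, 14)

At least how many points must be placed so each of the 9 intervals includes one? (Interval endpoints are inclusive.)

Sort by right endpoint; whenever an interval is uncovered, place a point at its right end.
Sorted: [1,2] [1,4] [7,8] [3,9] [10,12] [8,14] [9,15] [16,17] [15,18]
{[1,2],[1,4]} hit by 2; {[7,8],[3,9]} hit by 8; {[10,12],[8,14],[9,15]} hit by 12; {[16,17],[15,18]} hit by 17.
Points: 2, 8, 12, 17 (4 total).

4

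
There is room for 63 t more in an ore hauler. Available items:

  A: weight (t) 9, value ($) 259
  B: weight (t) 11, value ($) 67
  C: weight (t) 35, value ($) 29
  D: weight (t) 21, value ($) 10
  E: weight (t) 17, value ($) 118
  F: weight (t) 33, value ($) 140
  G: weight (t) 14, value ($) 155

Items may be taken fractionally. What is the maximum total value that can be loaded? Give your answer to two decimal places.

649.91

Sort by value per unit weight and fill in that order.
Order: A (259/9=28.78) > G (155/14=11.07) > E (118/17=6.94) > B (67/11=6.09) > F (140/33=4.24) > C (29/35=0.83) > D (10/21=0.48)
Fill: take A (9 @ 259) → take G (14 @ 155) → take E (17 @ 118) → take B (11 @ 67) → take 12/33 of F → 50.91; 63/63 used.
Total value = 649.91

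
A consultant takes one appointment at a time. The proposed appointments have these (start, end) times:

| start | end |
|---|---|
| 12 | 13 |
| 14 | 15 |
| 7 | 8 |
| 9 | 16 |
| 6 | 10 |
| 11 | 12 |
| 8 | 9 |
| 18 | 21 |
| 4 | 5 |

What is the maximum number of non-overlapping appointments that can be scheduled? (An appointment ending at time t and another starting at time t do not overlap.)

7

Order by finish time; keep every interval that doesn't clash with the previous kept one.
Sorted by end: (4,5)  (7,8)  (8,9)  (6,10)  (11,12)  (12,13)  (14,15)  (9,16)  (18,21)
take (4,5); take (7,8); take (8,9); take (11,12); take (12,13); take (14,15); take (18,21).
Selected 7 appointments.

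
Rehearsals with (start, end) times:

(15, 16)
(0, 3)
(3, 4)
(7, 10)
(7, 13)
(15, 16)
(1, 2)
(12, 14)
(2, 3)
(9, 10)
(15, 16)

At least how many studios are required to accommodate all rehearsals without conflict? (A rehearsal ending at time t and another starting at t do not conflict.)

3

Count concurrent intervals with a sweep; the peak is the room count.
Events (time:±→running): 0:+→1 1:+→2 2:-→1 2:+→2 3:-→1 3:-→0 3:+→1 4:-→0 7:+→1 7:+→2 9:+→3 … peak 3.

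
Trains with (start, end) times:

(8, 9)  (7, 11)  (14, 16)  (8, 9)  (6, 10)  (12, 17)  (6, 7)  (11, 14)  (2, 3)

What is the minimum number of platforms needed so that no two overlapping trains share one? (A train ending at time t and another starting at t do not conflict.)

4

Events (time:±→running): 2:+→1 3:-→0 6:+→1 6:+→2 7:-→1 7:+→2 8:+→3 8:+→4 … peak 4.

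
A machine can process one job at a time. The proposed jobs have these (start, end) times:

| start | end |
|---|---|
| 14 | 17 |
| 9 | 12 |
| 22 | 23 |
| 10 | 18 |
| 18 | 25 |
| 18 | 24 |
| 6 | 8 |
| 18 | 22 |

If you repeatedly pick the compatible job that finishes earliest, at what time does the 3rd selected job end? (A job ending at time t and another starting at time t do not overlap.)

Greedy by earliest finish: after sorting by end time, pick each interval compatible with the last pick.
Sorted by end: (6,8)  (9,12)  (14,17)  (10,18)  (18,22)  (22,23)  (18,24)  (18,25)
take (6,8); take (9,12); take (14,17); take (18,22); take (22,23).
Selected: (6,8) (9,12) (14,17) (18,22) (22,23)

17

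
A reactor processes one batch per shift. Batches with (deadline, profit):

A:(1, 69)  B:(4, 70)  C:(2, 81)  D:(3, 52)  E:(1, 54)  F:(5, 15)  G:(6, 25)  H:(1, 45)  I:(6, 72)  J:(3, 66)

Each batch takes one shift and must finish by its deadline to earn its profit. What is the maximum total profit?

383

Profit order: C=81 I=72 B=70 A=69 J=66 E=54 D=52 H=45 G=25 F=15
Assign: C→slot 2, I→slot 6, B→slot 4, A→slot 1, J→slot 3, E skipped, D skipped, H skipped, G→slot 5, F skipped.
Slots: [1:A] [2:C] [3:J] [4:B] [5:G] [6:I]
Profit = 69 + 81 + 66 + 70 + 25 + 72 = 383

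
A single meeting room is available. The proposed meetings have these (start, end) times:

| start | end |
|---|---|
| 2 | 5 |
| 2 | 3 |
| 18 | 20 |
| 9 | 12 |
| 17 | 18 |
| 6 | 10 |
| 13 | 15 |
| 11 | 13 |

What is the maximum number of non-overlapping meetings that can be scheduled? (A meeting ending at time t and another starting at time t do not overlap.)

Greedy by earliest finish: after sorting by end time, pick each interval compatible with the last pick.
Sorted by end: (2,3)  (2,5)  (6,10)  (9,12)  (11,13)  (13,15)  (17,18)  (18,20)
take (2,3); take (6,10); take (11,13); take (13,15); take (17,18); take (18,20).
Selected 6 meetings.

6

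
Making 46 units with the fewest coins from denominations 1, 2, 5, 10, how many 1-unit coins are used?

Use the largest denomination that fits, subtract, and repeat.
46 = 4×10 + 1×5 + 1×1
Count of 1: 1

1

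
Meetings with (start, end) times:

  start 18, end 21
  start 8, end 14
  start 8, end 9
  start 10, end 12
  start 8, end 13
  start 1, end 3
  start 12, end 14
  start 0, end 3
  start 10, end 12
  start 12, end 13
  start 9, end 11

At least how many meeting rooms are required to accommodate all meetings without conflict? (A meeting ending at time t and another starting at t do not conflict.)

Events (time:±→running): 0:+→1 1:+→2 3:-→1 3:-→0 8:+→1 8:+→2 8:+→3 9:-→2 9:+→3 10:+→4 10:+→5 … peak 5.

5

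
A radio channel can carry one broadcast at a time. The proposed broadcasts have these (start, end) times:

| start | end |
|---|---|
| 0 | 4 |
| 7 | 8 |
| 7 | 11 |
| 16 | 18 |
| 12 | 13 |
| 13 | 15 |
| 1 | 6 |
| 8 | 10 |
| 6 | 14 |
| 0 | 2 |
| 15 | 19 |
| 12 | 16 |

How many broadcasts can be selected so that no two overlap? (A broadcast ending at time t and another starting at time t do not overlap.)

6

Greedy by earliest finish: after sorting by end time, pick each interval compatible with the last pick.
By end time: (0,2), (0,4), (1,6), (7,8), (8,10), (7,11), (12,13), (6,14), (13,15), (12,16), (16,18), (15,19).
Pick (0,2); next start ≥ 2 → (7,8); next start ≥ 8 → (8,10); next start ≥ 10 → (12,13); next start ≥ 13 → (13,15); next start ≥ 15 → (16,18).
Selected 6 broadcasts.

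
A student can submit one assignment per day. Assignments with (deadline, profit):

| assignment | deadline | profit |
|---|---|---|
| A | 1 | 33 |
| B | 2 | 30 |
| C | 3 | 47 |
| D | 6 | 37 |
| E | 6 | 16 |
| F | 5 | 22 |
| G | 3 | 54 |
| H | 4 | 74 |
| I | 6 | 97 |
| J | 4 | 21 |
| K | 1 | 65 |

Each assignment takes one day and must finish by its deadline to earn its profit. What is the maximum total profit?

Sort by profit descending; place each in the latest free slot ≤ its deadline.
Profit order: I=97 H=74 K=65 G=54 C=47 D=37 A=33 B=30 F=22 J=21 E=16
Assign: I→slot 6, H→slot 4, K→slot 1, G→slot 3, C→slot 2, D→slot 5, A skipped, B skipped, F skipped, J skipped, E skipped.
Slots: [1:K] [2:C] [3:G] [4:H] [5:D] [6:I]
Profit = 65 + 47 + 54 + 74 + 37 + 97 = 374

374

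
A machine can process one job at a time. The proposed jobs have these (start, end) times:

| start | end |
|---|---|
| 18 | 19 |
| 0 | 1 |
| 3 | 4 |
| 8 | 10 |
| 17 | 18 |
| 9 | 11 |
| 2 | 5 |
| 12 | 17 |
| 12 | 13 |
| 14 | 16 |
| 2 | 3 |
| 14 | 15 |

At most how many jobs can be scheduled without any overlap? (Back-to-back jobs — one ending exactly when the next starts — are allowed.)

8

Sort by end time and greedily take each interval whose start is ≥ the last chosen end.
Sorted by end: (0,1)  (2,3)  (3,4)  (2,5)  (8,10)  (9,11)  (12,13)  (14,15)  (14,16)  (12,17)  (17,18)  (18,19)
take (0,1); take (2,3); take (3,4); skip (2,5); take (8,10); take (12,13); take (14,15); skip (14,16); take (17,18); take (18,19).
Selected 8 jobs.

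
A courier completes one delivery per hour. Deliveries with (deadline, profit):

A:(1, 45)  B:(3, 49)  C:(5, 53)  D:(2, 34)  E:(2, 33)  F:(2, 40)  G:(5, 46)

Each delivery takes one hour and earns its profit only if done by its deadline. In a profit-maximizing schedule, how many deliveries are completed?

Take jobs in profit order; each goes to the latest open slot no later than its deadline.
Profit order: C=53 B=49 G=46 A=45 F=40 D=34 E=33
Assign: C→slot 5, B→slot 3, G→slot 4, A→slot 1, F→slot 2, D skipped, E skipped.
Slots: [1:A] [2:F] [3:B] [4:G] [5:C]
5 of 7 scheduled.

5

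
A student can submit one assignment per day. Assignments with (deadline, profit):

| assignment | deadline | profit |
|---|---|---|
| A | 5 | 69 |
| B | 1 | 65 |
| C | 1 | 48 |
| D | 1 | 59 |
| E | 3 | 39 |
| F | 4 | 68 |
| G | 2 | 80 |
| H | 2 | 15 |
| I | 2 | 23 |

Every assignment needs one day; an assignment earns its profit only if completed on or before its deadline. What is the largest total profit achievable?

321

Sort by profit descending; place each in the latest free slot ≤ its deadline.
Profit order: G=80 A=69 F=68 B=65 D=59 C=48 E=39 I=23 H=15
Assign: G→slot 2, A→slot 5, F→slot 4, B→slot 1, D skipped, C skipped, E→slot 3, I skipped, H skipped.
Slots: [1:B] [2:G] [3:E] [4:F] [5:A]
Profit = 65 + 80 + 39 + 68 + 69 = 321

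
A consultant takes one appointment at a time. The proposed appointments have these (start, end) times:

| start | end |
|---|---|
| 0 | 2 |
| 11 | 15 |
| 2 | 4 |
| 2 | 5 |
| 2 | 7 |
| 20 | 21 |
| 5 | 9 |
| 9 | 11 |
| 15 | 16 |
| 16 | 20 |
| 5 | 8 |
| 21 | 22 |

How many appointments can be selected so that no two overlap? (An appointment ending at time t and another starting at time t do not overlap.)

9

Sort by end time and greedily take each interval whose start is ≥ the last chosen end.
By end time: (0,2), (2,4), (2,5), (2,7), (5,8), (5,9), (9,11), (11,15), (15,16), (16,20), (20,21), (21,22).
Pick (0,2); next start ≥ 2 → (2,4); next start ≥ 4 → (5,8); next start ≥ 8 → (9,11); next start ≥ 11 → (11,15); next start ≥ 15 → (15,16); next start ≥ 16 → (16,20); next start ≥ 20 → (20,21); next start ≥ 21 → (21,22).
Selected 9 appointments.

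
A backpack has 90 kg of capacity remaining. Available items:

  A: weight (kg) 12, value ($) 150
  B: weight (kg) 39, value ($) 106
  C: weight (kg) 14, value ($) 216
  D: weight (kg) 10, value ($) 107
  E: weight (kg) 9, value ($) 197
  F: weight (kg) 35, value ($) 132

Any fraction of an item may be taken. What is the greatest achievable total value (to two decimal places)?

Sort by value per unit weight and fill in that order.
Ratios (sorted): E 21.89, C 15.43, A 12.50, D 10.70, F 3.77, B 2.72
take E (9 @ 197); take C (14 @ 216); take A (12 @ 150); take D (10 @ 107); take F (35 @ 132); take 10/39 of B → 27.18. Capacity used 90/90.
Total value = 829.18

829.18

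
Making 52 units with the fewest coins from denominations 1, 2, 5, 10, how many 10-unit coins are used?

5

Use the largest denomination that fits, subtract, and repeat.
52 = 5×10 + 1×2
Count of 10: 5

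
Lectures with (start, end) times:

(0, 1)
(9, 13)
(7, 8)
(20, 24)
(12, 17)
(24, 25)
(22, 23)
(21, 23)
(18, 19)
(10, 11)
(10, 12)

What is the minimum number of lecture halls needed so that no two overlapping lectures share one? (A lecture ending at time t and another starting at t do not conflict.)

starts: [0, 7, 9, 10, 10, 12, 18, 20, 21, 22, 24]
ends:   [1, 8, 11, 12, 13, 17, 19, 23, 23, 24, 25]
s0→1 e1→0 s7→1 e8→0 s9→1 s10→2 s10→3  — peak 3.

3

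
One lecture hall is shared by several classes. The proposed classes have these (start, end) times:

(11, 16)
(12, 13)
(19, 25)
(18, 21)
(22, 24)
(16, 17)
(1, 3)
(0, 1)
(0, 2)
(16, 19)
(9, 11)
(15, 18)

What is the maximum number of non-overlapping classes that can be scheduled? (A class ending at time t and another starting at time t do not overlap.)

7

Greedy by earliest finish: after sorting by end time, pick each interval compatible with the last pick.
Sorted by end: (0,1)  (0,2)  (1,3)  (9,11)  (12,13)  (11,16)  (16,17)  (15,18)  (16,19)  (18,21)  (22,24)  (19,25)
take (0,1); take (1,3); take (9,11); take (12,13); skip (11,16); take (16,17); take (18,21); take (22,24).
Selected 7 classes.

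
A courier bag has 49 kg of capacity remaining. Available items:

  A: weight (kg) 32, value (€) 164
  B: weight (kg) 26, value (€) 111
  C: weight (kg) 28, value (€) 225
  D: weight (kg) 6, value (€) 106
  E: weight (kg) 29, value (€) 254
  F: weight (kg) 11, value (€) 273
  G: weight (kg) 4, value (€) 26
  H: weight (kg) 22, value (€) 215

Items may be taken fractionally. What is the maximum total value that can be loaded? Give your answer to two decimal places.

Greedy by value/weight ratio, highest first.
Order: F (273/11=24.82) > D (106/6=17.67) > H (215/22=9.77) > E (254/29=8.76) > C (225/28=8.04) > G (26/4=6.50) > A (164/32=5.12) > B (111/26=4.27)
Fill: take F (11 @ 273) → take D (6 @ 106) → take H (22 @ 215) → take 10/29 of E → 87.59; 49/49 used.
Total value = 681.59

681.59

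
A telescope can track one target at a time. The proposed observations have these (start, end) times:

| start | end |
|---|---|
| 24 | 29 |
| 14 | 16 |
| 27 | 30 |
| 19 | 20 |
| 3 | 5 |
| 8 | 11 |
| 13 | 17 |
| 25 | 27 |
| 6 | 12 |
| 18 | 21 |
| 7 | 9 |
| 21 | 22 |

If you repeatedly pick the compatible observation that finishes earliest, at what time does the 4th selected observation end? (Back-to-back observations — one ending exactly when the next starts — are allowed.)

Order by finish time; keep every interval that doesn't clash with the previous kept one.
Sorted by end: (3,5)  (7,9)  (8,11)  (6,12)  (14,16)  (13,17)  (19,20)  (18,21)  (21,22)  (25,27)  (24,29)  (27,30)
take (3,5); take (7,9); take (14,16); take (19,20); skip (18,21); take (21,22); take (25,27); take (27,30).
Selected: (3,5) (7,9) (14,16) (19,20) (21,22) (25,27) (27,30)

20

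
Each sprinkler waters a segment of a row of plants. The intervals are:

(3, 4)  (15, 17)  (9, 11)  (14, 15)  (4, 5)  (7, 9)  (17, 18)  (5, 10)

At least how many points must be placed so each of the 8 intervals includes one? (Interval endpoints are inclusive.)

4

Sort by right endpoint; whenever an interval is uncovered, place a point at its right end.
By right end: [3,4]  [4,5]  [7,9]  [5,10]  [9,11]  [14,15]  [15,17]  [17,18]
[3,4] uncovered → point at 4; [7,9] uncovered → point at 9; [14,15] uncovered → point at 15; [17,18] uncovered → point at 18.
Points: 4, 9, 15, 18 (4 total).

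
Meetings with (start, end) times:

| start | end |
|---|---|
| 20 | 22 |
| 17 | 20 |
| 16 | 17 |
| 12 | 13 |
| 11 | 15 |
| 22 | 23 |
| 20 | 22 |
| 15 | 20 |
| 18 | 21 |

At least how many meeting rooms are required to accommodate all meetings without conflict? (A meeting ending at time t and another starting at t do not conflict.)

3

The answer is the maximum number of intervals overlapping at any instant.
Events (time:±→running): 11:+→1 12:+→2 13:-→1 15:-→0 15:+→1 16:+→2 17:-→1 17:+→2 18:+→3 … peak 3.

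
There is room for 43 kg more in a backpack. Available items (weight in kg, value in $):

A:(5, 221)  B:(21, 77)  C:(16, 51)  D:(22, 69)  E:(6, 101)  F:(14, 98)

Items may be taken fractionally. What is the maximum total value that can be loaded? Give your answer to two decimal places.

486.00

Greedy by value/weight ratio, highest first.
Ratios (sorted): A 44.20, E 16.83, F 7.00, B 3.67, C 3.19, D 3.14
take A (5 @ 221); take E (6 @ 101); take F (14 @ 98); take 18/21 of B → 66.00. Capacity used 43/43.
Total value = 486.00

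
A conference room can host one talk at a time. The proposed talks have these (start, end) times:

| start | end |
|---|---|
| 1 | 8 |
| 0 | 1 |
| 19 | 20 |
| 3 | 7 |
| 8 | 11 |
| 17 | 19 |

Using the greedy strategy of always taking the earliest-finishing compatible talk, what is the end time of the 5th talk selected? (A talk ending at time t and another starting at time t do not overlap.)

20

Sort by end time and greedily take each interval whose start is ≥ the last chosen end.
By end time: (0,1), (3,7), (1,8), (8,11), (17,19), (19,20).
Pick (0,1); next start ≥ 1 → (3,7); next start ≥ 7 → (8,11); next start ≥ 11 → (17,19); next start ≥ 19 → (19,20).
Selected: (0,1) (3,7) (8,11) (17,19) (19,20)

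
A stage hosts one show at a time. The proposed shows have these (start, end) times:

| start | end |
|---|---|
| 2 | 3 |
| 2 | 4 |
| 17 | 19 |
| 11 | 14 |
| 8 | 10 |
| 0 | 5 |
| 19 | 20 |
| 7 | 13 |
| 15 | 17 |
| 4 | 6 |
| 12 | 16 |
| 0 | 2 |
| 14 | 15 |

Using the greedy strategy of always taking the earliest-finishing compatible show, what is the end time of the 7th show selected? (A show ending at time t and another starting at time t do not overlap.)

Order by finish time; keep every interval that doesn't clash with the previous kept one.
By end time: (0,2), (2,3), (2,4), (0,5), (4,6), (8,10), (7,13), (11,14), (14,15), (12,16), (15,17), (17,19), (19,20).
Pick (0,2); next start ≥ 2 → (2,3); next start ≥ 3 → (4,6); next start ≥ 6 → (8,10); next start ≥ 10 → (11,14); next start ≥ 14 → (14,15); next start ≥ 15 → (15,17); next start ≥ 17 → (17,19); next start ≥ 19 → (19,20).
Selected: (0,2) (2,3) (4,6) (8,10) (11,14) (14,15) (15,17) (17,19) (19,20)

17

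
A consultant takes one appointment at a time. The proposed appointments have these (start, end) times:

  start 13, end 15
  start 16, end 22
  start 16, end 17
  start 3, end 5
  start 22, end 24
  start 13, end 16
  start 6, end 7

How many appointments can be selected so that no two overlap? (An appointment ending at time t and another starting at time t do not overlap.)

5

Sorted by end: (3,5)  (6,7)  (13,15)  (13,16)  (16,17)  (16,22)  (22,24)
take (3,5); take (6,7); take (13,15); take (16,17); skip (16,22); take (22,24).
Selected 5 appointments.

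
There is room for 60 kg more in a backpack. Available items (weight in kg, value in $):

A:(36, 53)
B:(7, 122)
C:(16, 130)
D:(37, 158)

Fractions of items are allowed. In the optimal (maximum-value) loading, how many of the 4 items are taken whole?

Sort by value per unit weight and fill in that order.
Ratios (sorted): B 17.43, C 8.12, D 4.27, A 1.47
take B (7 @ 122); take C (16 @ 130); take D (37 @ 158). Capacity used 60/60.
3 item(s) taken whole.

3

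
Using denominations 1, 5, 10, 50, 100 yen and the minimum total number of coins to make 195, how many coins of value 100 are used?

Use the largest denomination that fits, subtract, and repeat.
195 = 1×100 + 1×50 + 4×10 + 1×5
Count of 100: 1

1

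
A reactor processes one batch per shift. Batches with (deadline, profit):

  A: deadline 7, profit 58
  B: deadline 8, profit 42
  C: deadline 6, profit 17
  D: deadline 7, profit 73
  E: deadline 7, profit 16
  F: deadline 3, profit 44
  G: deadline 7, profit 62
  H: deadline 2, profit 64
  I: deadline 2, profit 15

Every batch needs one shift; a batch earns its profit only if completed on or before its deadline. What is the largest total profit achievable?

376

Profit order: D=73 H=64 G=62 A=58 F=44 B=42 C=17 E=16 I=15
Assign: D→slot 7, H→slot 2, G→slot 6, A→slot 5, F→slot 3, B→slot 8, C→slot 4, E→slot 1, I skipped.
Slots: [1:E] [2:H] [3:F] [4:C] [5:A] [6:G] [7:D] [8:B]
Profit = 16 + 64 + 44 + 17 + 58 + 62 + 73 + 42 = 376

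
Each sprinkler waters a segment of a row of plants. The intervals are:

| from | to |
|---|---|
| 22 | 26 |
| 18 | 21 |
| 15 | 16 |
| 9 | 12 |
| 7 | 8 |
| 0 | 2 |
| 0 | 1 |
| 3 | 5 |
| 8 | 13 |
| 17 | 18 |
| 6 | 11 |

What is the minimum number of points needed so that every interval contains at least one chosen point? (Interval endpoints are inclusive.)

7

Process intervals by earliest right end; each time one isn't hit yet, stab at its right endpoint.
By right end: [0,1]  [0,2]  [3,5]  [7,8]  [6,11]  [9,12]  [8,13]  [15,16]  [17,18]  [18,21]  [22,26]
[0,1] uncovered → point at 1; [3,5] uncovered → point at 5; [7,8] uncovered → point at 8; [9,12] uncovered → point at 12; [15,16] uncovered → point at 16; [17,18] uncovered → point at 18; [22,26] uncovered → point at 26.
Points: 1, 5, 8, 12, 16, 18, 26 (7 total).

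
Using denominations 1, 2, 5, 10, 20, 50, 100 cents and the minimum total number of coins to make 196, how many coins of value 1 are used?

1

196 = 1×100 + 1×50 + 2×20 + 1×5 + 1×1
Count of 1: 1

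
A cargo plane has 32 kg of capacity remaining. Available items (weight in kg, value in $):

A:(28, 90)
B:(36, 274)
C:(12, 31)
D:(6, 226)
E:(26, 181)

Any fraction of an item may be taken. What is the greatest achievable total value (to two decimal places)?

423.89

Order: D (226/6=37.67) > B (274/36=7.61) > E (181/26=6.96) > A (90/28=3.21) > C (31/12=2.58)
Fill: take D (6 @ 226) → take 26/36 of B → 197.89; 32/32 used.
Total value = 423.89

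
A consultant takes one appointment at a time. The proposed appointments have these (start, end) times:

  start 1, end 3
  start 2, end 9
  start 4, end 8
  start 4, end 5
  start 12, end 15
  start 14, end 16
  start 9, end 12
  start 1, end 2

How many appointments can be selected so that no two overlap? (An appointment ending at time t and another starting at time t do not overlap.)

4

Greedy by earliest finish: after sorting by end time, pick each interval compatible with the last pick.
By end time: (1,2), (1,3), (4,5), (4,8), (2,9), (9,12), (12,15), (14,16).
Pick (1,2); next start ≥ 2 → (4,5); next start ≥ 5 → (9,12); next start ≥ 12 → (12,15).
Selected 4 appointments.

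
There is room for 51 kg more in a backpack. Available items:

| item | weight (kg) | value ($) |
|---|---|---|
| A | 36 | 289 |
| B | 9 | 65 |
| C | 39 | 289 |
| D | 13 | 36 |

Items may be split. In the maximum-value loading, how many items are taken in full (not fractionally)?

Ratios (sorted): A 8.03, C 7.41, B 7.22, D 2.77
take A (36 @ 289); take 15/39 of C → 111.15. Capacity used 51/51.
1 item(s) taken whole; one partial (take 15/39 of C).

1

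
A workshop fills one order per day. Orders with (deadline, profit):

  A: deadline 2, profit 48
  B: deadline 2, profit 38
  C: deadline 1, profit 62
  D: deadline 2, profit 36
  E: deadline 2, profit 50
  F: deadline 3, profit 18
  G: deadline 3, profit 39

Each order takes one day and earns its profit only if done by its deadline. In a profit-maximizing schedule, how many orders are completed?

Take jobs in profit order; each goes to the latest open slot no later than its deadline.
Profit order: C=62 E=50 A=48 G=39 B=38 D=36 F=18
Assign: C→slot 1, E→slot 2, A skipped, G→slot 3, B skipped, D skipped, F skipped.
Slots: [1:C] [2:E] [3:G]
3 of 7 scheduled.

3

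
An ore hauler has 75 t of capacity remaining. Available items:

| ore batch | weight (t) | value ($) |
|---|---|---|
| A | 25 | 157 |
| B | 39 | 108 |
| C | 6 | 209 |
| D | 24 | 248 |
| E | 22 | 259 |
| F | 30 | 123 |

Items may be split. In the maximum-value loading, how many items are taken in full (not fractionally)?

3

Ratios (sorted): C 34.83, E 11.77, D 10.33, A 6.28, F 4.10, B 2.77
take C (6 @ 209); take E (22 @ 259); take D (24 @ 248); take 23/25 of A → 144.44. Capacity used 75/75.
3 item(s) taken whole; one partial (take 23/25 of A).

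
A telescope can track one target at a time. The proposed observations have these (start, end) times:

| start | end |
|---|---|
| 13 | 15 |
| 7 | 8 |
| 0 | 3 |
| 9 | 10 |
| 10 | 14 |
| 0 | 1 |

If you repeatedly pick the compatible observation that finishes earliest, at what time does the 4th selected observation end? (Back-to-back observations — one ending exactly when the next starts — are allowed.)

Sort by end time and greedily take each interval whose start is ≥ the last chosen end.
By end time: (0,1), (0,3), (7,8), (9,10), (10,14), (13,15).
Pick (0,1); next start ≥ 1 → (7,8); next start ≥ 8 → (9,10); next start ≥ 10 → (10,14).
Selected: (0,1) (7,8) (9,10) (10,14)

14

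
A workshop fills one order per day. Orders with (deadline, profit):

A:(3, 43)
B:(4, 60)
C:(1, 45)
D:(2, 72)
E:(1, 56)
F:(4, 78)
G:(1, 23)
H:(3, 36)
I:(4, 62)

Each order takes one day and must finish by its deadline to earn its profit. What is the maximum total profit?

272

Take jobs in profit order; each goes to the latest open slot no later than its deadline.
By profit: F(d4,78), D(d2,72), I(d4,62), B(d4,60), E(d1,56), C(d1,45), A(d3,43), H(d3,36), G(d1,23)
F→slot 4; D→slot 2; I→slot 3; B→slot 1; E skipped; C skipped; A skipped; H skipped; G skipped.
Profit = 60 + 72 + 62 + 78 = 272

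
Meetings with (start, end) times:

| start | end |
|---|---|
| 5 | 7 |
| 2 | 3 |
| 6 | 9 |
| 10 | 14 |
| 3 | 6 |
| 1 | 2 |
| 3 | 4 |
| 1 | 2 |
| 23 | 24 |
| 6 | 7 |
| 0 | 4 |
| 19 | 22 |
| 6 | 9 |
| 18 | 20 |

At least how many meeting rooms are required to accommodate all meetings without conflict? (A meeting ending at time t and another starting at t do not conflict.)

Events (time:±→running): 0:+→1 1:+→2 1:+→3 2:-→2 2:-→1 2:+→2 3:-→1 3:+→2 3:+→3 4:-→2 4:-→1 5:+→2 6:-→1 6:+→2 6:+→3 6:+→4 … peak 4.

4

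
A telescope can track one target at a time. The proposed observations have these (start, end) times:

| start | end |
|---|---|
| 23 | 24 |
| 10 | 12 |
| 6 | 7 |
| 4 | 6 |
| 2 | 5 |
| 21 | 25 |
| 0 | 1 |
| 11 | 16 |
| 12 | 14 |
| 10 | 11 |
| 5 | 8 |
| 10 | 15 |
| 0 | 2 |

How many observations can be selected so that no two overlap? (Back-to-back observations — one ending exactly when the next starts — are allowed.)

6

Sorted by end: (0,1)  (0,2)  (2,5)  (4,6)  (6,7)  (5,8)  (10,11)  (10,12)  (12,14)  (10,15)  (11,16)  (23,24)  (21,25)
take (0,1); skip (0,2); take (2,5); take (6,7); take (10,11); take (12,14); skip (10,15); skip (11,16); take (23,24).
Selected 6 observations.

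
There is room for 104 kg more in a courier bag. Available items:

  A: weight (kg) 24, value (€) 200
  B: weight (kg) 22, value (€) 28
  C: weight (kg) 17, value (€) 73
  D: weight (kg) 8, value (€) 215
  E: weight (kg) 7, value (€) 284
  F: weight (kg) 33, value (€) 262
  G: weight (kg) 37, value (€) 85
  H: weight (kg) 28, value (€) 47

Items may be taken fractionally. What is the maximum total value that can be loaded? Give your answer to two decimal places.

1068.46

Order: E (284/7=40.57) > D (215/8=26.88) > A (200/24=8.33) > F (262/33=7.94) > C (73/17=4.29) > G (85/37=2.30) > H (47/28=1.68) > B (28/22=1.27)
Fill: take E (7 @ 284) → take D (8 @ 215) → take A (24 @ 200) → take F (33 @ 262) → take C (17 @ 73) → take 15/37 of G → 34.46; 104/104 used.
Total value = 1068.46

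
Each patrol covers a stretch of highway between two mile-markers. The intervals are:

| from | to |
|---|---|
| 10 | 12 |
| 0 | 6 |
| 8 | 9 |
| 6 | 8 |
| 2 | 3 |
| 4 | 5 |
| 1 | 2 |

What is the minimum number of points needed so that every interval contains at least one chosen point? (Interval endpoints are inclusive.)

By right end: [1,2]  [2,3]  [4,5]  [0,6]  [6,8]  [8,9]  [10,12]
[1,2] uncovered → point at 2; [4,5] uncovered → point at 5; [6,8] uncovered → point at 8; [10,12] uncovered → point at 12.
Points: 2, 5, 8, 12 (4 total).

4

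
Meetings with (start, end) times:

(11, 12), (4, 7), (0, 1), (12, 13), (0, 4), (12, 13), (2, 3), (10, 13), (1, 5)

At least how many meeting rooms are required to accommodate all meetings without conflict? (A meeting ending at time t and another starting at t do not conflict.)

3

The answer is the maximum number of intervals overlapping at any instant.
Events (time:±→running): 0:+→1 0:+→2 1:-→1 1:+→2 2:+→3 … peak 3.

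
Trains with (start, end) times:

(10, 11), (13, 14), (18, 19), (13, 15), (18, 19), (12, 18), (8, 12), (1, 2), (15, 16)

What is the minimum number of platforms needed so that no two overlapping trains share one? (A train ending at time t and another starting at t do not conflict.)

Count concurrent intervals with a sweep; the peak is the room count.
Events (time:±→running): 1:+→1 2:-→0 8:+→1 10:+→2 11:-→1 12:-→0 12:+→1 13:+→2 13:+→3 … peak 3.

3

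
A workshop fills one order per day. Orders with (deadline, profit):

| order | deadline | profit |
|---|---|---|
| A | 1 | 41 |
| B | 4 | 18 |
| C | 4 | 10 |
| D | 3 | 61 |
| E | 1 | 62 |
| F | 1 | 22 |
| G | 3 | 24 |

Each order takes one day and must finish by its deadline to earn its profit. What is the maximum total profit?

165

Take jobs in profit order; each goes to the latest open slot no later than its deadline.
Profit order: E=62 D=61 A=41 G=24 F=22 B=18 C=10
Assign: E→slot 1, D→slot 3, A skipped, G→slot 2, F skipped, B→slot 4, C skipped.
Slots: [1:E] [2:G] [3:D] [4:B]
Profit = 62 + 24 + 61 + 18 = 165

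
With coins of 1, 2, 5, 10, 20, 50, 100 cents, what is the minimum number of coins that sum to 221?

221 − 2×100→21 − 1×20→1 − 1×1→0
Total coins = 2 + 1 + 1 = 4

4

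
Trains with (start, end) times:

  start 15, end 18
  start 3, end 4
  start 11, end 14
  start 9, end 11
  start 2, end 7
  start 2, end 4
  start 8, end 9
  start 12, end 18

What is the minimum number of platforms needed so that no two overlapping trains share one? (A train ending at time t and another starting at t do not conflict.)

The answer is the maximum number of intervals overlapping at any instant.
Events (time:±→running): 2:+→1 2:+→2 3:+→3 … peak 3.

3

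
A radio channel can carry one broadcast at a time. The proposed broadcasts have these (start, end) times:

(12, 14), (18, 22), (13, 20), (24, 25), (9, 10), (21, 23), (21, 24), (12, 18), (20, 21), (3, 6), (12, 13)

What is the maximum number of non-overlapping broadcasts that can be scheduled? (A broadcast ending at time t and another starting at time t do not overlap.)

Sorted by end: (3,6)  (9,10)  (12,13)  (12,14)  (12,18)  (13,20)  (20,21)  (18,22)  (21,23)  (21,24)  (24,25)
take (3,6); take (9,10); take (12,13); take (13,20); take (20,21); skip (18,22); take (21,23); take (24,25).
Selected 7 broadcasts.

7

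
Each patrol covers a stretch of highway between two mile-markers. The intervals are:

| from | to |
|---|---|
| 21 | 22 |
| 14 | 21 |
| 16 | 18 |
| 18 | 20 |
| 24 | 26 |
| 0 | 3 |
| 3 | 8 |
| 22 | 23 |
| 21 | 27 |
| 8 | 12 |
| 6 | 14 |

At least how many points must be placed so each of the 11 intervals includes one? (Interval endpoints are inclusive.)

By right end: [0,3]  [3,8]  [8,12]  [6,14]  [16,18]  [18,20]  [14,21]  [21,22]  [22,23]  [24,26]  [21,27]
[0,3] uncovered → point at 3; [8,12] uncovered → point at 12; [16,18] uncovered → point at 18; [21,22] uncovered → point at 22; [24,26] uncovered → point at 26.
Points: 3, 12, 18, 22, 26 (5 total).

5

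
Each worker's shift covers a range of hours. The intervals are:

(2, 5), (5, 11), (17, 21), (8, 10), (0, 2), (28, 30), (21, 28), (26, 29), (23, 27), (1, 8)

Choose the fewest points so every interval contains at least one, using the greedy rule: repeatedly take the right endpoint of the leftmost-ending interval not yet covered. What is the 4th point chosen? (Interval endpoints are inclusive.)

Sorted: [0,2] [2,5] [1,8] [8,10] [5,11] [17,21] [23,27] [21,28] [26,29] [28,30]
{[0,2],[2,5],[1,8]} hit by 2; {[8,10],[5,11]} hit by 10; {[17,21]} hit by 21; {[23,27],[21,28],[26,29]} hit by 27; {[28,30]} hit by 30.
Points: 2, 10, 21, 27, 30 (5 total).

27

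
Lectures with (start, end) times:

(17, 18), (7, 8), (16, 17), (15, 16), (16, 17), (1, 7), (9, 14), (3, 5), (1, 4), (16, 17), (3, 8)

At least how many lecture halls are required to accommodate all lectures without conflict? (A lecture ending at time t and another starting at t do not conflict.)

4

starts: [1, 1, 3, 3, 7, 9, 15, 16, 16, 16, 17]
ends:   [4, 5, 7, 8, 8, 14, 16, 17, 17, 17, 18]
s1→1 s1→2 s3→3 s3→4  — peak 4.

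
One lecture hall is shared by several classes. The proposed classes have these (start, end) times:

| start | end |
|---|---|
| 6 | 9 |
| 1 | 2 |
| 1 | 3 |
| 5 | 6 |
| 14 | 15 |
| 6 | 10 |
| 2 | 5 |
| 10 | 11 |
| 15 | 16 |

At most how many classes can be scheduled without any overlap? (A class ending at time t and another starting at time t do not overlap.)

Order by finish time; keep every interval that doesn't clash with the previous kept one.
By end time: (1,2), (1,3), (2,5), (5,6), (6,9), (6,10), (10,11), (14,15), (15,16).
Pick (1,2); next start ≥ 2 → (2,5); next start ≥ 5 → (5,6); next start ≥ 6 → (6,9); next start ≥ 9 → (10,11); next start ≥ 11 → (14,15); next start ≥ 15 → (15,16).
Selected 7 classes.

7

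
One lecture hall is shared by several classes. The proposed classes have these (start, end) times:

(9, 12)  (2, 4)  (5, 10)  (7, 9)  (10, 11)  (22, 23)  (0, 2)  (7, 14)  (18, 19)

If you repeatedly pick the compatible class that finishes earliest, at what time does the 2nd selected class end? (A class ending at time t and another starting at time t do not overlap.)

Order by finish time; keep every interval that doesn't clash with the previous kept one.
By end time: (0,2), (2,4), (7,9), (5,10), (10,11), (9,12), (7,14), (18,19), (22,23).
Pick (0,2); next start ≥ 2 → (2,4); next start ≥ 4 → (7,9); next start ≥ 9 → (10,11); next start ≥ 11 → (18,19); next start ≥ 19 → (22,23).
Selected: (0,2) (2,4) (7,9) (10,11) (18,19) (22,23)

4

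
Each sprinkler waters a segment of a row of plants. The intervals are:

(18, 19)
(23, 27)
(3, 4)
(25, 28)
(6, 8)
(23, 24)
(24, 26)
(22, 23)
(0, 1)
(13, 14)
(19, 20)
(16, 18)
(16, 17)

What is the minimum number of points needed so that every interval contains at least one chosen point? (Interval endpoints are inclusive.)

8

Process intervals by earliest right end; each time one isn't hit yet, stab at its right endpoint.
By right end: [0,1]  [3,4]  [6,8]  [13,14]  [16,17]  [16,18]  [18,19]  [19,20]  [22,23]  [23,24]  [24,26]  [23,27]  [25,28]
[0,1] uncovered → point at 1; [3,4] uncovered → point at 4; [6,8] uncovered → point at 8; [13,14] uncovered → point at 14; [16,17] uncovered → point at 17; [18,19] uncovered → point at 19; [22,23] uncovered → point at 23; [24,26] uncovered → point at 26.
Points: 1, 4, 8, 14, 17, 19, 23, 26 (8 total).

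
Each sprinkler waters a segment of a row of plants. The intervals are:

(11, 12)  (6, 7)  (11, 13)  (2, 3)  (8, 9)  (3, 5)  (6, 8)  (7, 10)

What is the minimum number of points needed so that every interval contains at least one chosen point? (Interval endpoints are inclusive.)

Process intervals by earliest right end; each time one isn't hit yet, stab at its right endpoint.
By right end: [2,3]  [3,5]  [6,7]  [6,8]  [8,9]  [7,10]  [11,12]  [11,13]
[2,3] uncovered → point at 3; [6,7] uncovered → point at 7; [8,9] uncovered → point at 9; [11,12] uncovered → point at 12.
Points: 3, 7, 9, 12 (4 total).

4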